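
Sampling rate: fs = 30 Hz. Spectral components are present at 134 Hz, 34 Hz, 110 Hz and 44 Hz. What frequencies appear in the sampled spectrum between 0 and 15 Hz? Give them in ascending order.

fs/2 = 15 Hz.
134 Hz mod fs = 14 Hz.
14 Hz ≤ fs/2 = 15 Hz, appears at 14 Hz.
34 Hz mod fs = 4 Hz.
4 Hz ≤ fs/2 = 15 Hz, appears at 4 Hz.
110 Hz mod fs = 20 Hz.
20 Hz > fs/2 = 15 Hz, folds to fs − 20 Hz = 10 Hz.
44 Hz mod fs = 14 Hz.
14 Hz ≤ fs/2 = 15 Hz, appears at 14 Hz.
Distinct values: {4 Hz, 10 Hz, 14 Hz}.

4 Hz, 10 Hz, 14 Hz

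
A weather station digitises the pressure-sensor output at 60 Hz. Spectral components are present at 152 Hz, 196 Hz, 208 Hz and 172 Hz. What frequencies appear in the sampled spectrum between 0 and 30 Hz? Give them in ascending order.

8 Hz, 16 Hz, 28 Hz

fs/2 = 30 Hz.
152 Hz mod fs = 32 Hz.
32 Hz > fs/2 = 30 Hz, folds to fs − 32 Hz = 28 Hz.
196 Hz mod fs = 16 Hz.
16 Hz ≤ fs/2 = 30 Hz, appears at 16 Hz.
208 Hz mod fs = 28 Hz.
28 Hz ≤ fs/2 = 30 Hz, appears at 28 Hz.
172 Hz mod fs = 52 Hz.
52 Hz > fs/2 = 30 Hz, folds to fs − 52 Hz = 8 Hz.
Distinct values: {8 Hz, 16 Hz, 28 Hz}.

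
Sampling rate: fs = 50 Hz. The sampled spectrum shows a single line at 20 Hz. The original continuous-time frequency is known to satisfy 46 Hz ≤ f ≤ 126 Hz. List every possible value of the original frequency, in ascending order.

70 Hz, 80 Hz, 120 Hz

Frequencies that alias to 20 Hz are k·fs ± 20 Hz for integer k ≥ 0.
k=0: 20 Hz.
k=1: 30 Hz, 70 Hz.
k=2: 80 Hz, 120 Hz.
k=3: 130 Hz, 170 Hz.
Within [46 Hz, 126 Hz]: 70 Hz, 80 Hz, 120 Hz.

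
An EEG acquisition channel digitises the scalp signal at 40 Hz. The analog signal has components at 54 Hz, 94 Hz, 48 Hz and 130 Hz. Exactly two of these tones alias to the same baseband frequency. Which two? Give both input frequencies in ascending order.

54 Hz, 94 Hz

fs/2 = 20 Hz.
54 Hz mod fs = 14 Hz.
14 Hz ≤ fs/2 = 20 Hz, appears at 14 Hz.
94 Hz mod fs = 14 Hz.
14 Hz ≤ fs/2 = 20 Hz, appears at 14 Hz.
48 Hz mod fs = 8 Hz.
8 Hz ≤ fs/2 = 20 Hz, appears at 8 Hz.
130 Hz mod fs = 10 Hz.
10 Hz ≤ fs/2 = 20 Hz, appears at 10 Hz.
54 Hz and 94 Hz both map to 14 Hz.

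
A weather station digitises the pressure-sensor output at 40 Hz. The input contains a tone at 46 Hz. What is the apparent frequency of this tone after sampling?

6 Hz

46 Hz mod fs = 6 Hz.
6 Hz ≤ fs/2 = 20 Hz, appears at 6 Hz.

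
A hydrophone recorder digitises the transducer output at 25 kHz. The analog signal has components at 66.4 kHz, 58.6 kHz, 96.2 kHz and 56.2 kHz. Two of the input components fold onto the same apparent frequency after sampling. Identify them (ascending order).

58.6 kHz, 66.4 kHz

fs/2 = 12.5 kHz.
66.4 kHz mod fs = 16.4 kHz.
16.4 kHz > fs/2 = 12.5 kHz, folds to fs − 16.4 kHz = 8.6 kHz.
58.6 kHz mod fs = 8.6 kHz.
8.6 kHz ≤ fs/2 = 12.5 kHz, appears at 8.6 kHz.
96.2 kHz mod fs = 21.2 kHz.
21.2 kHz > fs/2 = 12.5 kHz, folds to fs − 21.2 kHz = 3.8 kHz.
56.2 kHz mod fs = 6.2 kHz.
6.2 kHz ≤ fs/2 = 12.5 kHz, appears at 6.2 kHz.
58.6 kHz and 66.4 kHz both map to 8.6 kHz.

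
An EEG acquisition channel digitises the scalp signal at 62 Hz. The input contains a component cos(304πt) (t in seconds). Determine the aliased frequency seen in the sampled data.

28 Hz

ω = 304π rad/s → f = ω/(2π) = 152 Hz.
152 Hz mod fs = 28 Hz.
28 Hz ≤ fs/2 = 31 Hz, appears at 28 Hz.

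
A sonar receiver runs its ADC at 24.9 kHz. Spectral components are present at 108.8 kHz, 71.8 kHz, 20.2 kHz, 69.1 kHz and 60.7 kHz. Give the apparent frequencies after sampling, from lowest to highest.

fs/2 = 12.45 kHz.
108.8 kHz mod fs = 9.2 kHz.
9.2 kHz ≤ fs/2 = 12.45 kHz, appears at 9.2 kHz.
71.8 kHz mod fs = 22 kHz.
22 kHz > fs/2 = 12.45 kHz, folds to fs − 22 kHz = 2.9 kHz.
20.2 kHz > fs/2 = 12.45 kHz, folds to fs − 20.2 kHz = 4.7 kHz.
69.1 kHz mod fs = 19.3 kHz.
19.3 kHz > fs/2 = 12.45 kHz, folds to fs − 19.3 kHz = 5.6 kHz.
60.7 kHz mod fs = 10.9 kHz.
10.9 kHz ≤ fs/2 = 12.45 kHz, appears at 10.9 kHz.
Distinct values: {2.9 kHz, 4.7 kHz, 5.6 kHz, 9.2 kHz, 10.9 kHz}.

2.9 kHz, 4.7 kHz, 5.6 kHz, 9.2 kHz, 10.9 kHz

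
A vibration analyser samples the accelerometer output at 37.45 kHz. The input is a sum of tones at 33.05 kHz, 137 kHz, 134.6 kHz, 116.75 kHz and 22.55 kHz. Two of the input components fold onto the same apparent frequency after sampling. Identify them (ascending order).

fs/2 = 18.725 kHz.
33.05 kHz > fs/2 = 18.725 kHz, folds to fs − 33.05 kHz = 4.4 kHz.
137 kHz mod fs = 24.65 kHz.
24.65 kHz > fs/2 = 18.725 kHz, folds to fs − 24.65 kHz = 12.8 kHz.
134.6 kHz mod fs = 22.25 kHz.
22.25 kHz > fs/2 = 18.725 kHz, folds to fs − 22.25 kHz = 15.2 kHz.
116.75 kHz mod fs = 4.4 kHz.
4.4 kHz ≤ fs/2 = 18.725 kHz, appears at 4.4 kHz.
22.55 kHz > fs/2 = 18.725 kHz, folds to fs − 22.55 kHz = 14.9 kHz.
33.05 kHz and 116.75 kHz both map to 4.4 kHz.

33.05 kHz, 116.75 kHz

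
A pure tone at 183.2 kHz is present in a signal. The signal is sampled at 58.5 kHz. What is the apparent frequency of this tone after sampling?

183.2 kHz mod fs = 7.7 kHz.
7.7 kHz ≤ fs/2 = 29.25 kHz, appears at 7.7 kHz.

7.7 kHz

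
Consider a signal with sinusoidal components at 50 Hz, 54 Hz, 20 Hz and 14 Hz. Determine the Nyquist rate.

108 Hz

Highest-frequency component: 54 Hz.
Nyquist rate = 2 × 54 Hz = 108 Hz.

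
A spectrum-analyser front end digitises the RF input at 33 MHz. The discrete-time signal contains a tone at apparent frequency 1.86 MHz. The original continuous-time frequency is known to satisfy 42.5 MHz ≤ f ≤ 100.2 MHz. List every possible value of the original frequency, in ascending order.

64.14 MHz, 67.86 MHz, 97.14 MHz

Frequencies that alias to 1.86 MHz are k·fs ± 1.86 MHz for integer k ≥ 0.
k=0: 1.86 MHz.
k=1: 31.14 MHz, 34.86 MHz.
k=2: 64.14 MHz, 67.86 MHz.
k=3: 97.14 MHz, 100.86 MHz.
k=4: 130.14 MHz, 133.86 MHz.
Within [42.5 MHz, 100.2 MHz]: 64.14 MHz, 67.86 MHz, 97.14 MHz.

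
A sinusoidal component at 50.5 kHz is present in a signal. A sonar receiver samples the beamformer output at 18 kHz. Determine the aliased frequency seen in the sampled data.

3.5 kHz

50.5 kHz mod fs = 14.5 kHz.
14.5 kHz > fs/2 = 9 kHz, folds to fs − 14.5 kHz = 3.5 kHz.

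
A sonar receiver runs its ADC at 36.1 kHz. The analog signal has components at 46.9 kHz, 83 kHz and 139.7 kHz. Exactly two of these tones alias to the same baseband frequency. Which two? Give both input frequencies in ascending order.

46.9 kHz, 83 kHz

fs/2 = 18.05 kHz.
46.9 kHz mod fs = 10.8 kHz.
10.8 kHz ≤ fs/2 = 18.05 kHz, appears at 10.8 kHz.
83 kHz mod fs = 10.8 kHz.
10.8 kHz ≤ fs/2 = 18.05 kHz, appears at 10.8 kHz.
139.7 kHz mod fs = 31.4 kHz.
31.4 kHz > fs/2 = 18.05 kHz, folds to fs − 31.4 kHz = 4.7 kHz.
46.9 kHz and 83 kHz both map to 10.8 kHz.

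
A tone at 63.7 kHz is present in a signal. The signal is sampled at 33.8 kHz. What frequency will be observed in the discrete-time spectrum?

63.7 kHz mod fs = 29.9 kHz.
29.9 kHz > fs/2 = 16.9 kHz, folds to fs − 29.9 kHz = 3.9 kHz.

3.9 kHz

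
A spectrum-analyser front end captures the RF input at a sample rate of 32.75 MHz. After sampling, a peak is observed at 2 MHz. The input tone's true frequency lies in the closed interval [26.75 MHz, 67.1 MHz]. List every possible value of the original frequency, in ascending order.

30.75 MHz, 34.75 MHz, 63.5 MHz

Frequencies that alias to 2 MHz are k·fs ± 2 MHz for integer k ≥ 0.
k=0: 2 MHz.
k=1: 30.75 MHz, 34.75 MHz.
k=2: 63.5 MHz, 67.5 MHz.
k=3: 96.25 MHz, 100.25 MHz.
Within [26.75 MHz, 67.1 MHz]: 30.75 MHz, 34.75 MHz, 63.5 MHz.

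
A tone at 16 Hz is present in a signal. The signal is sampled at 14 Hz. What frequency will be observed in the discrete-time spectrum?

2 Hz

16 Hz mod fs = 2 Hz.
2 Hz ≤ fs/2 = 7 Hz, appears at 2 Hz.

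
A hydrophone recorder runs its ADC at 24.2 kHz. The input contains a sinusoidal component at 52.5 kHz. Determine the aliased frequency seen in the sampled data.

4.1 kHz

52.5 kHz mod fs = 4.1 kHz.
4.1 kHz ≤ fs/2 = 12.1 kHz, appears at 4.1 kHz.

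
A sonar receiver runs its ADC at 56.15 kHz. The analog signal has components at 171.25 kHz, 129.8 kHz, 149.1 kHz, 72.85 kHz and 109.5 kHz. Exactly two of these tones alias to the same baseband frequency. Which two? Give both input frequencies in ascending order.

109.5 kHz, 171.25 kHz

fs/2 = 28.075 kHz.
171.25 kHz mod fs = 2.8 kHz.
2.8 kHz ≤ fs/2 = 28.075 kHz, appears at 2.8 kHz.
129.8 kHz mod fs = 17.5 kHz.
17.5 kHz ≤ fs/2 = 28.075 kHz, appears at 17.5 kHz.
149.1 kHz mod fs = 36.8 kHz.
36.8 kHz > fs/2 = 28.075 kHz, folds to fs − 36.8 kHz = 19.35 kHz.
72.85 kHz mod fs = 16.7 kHz.
16.7 kHz ≤ fs/2 = 28.075 kHz, appears at 16.7 kHz.
109.5 kHz mod fs = 53.35 kHz.
53.35 kHz > fs/2 = 28.075 kHz, folds to fs − 53.35 kHz = 2.8 kHz.
109.5 kHz and 171.25 kHz both map to 2.8 kHz.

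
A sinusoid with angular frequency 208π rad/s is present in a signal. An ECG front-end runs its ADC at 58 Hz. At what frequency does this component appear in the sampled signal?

ω = 208π rad/s → f = ω/(2π) = 104 Hz.
104 Hz mod fs = 46 Hz.
46 Hz > fs/2 = 29 Hz, folds to fs − 46 Hz = 12 Hz.

12 Hz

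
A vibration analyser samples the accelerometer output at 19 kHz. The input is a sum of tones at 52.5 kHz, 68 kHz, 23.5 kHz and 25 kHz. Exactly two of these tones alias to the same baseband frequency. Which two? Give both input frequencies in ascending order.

23.5 kHz, 52.5 kHz

fs/2 = 9.5 kHz.
52.5 kHz mod fs = 14.5 kHz.
14.5 kHz > fs/2 = 9.5 kHz, folds to fs − 14.5 kHz = 4.5 kHz.
68 kHz mod fs = 11 kHz.
11 kHz > fs/2 = 9.5 kHz, folds to fs − 11 kHz = 8 kHz.
23.5 kHz mod fs = 4.5 kHz.
4.5 kHz ≤ fs/2 = 9.5 kHz, appears at 4.5 kHz.
25 kHz mod fs = 6 kHz.
6 kHz ≤ fs/2 = 9.5 kHz, appears at 6 kHz.
23.5 kHz and 52.5 kHz both map to 4.5 kHz.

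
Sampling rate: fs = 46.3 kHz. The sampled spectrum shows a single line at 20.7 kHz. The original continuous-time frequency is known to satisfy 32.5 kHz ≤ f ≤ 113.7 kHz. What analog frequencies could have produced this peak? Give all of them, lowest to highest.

67 kHz, 71.9 kHz, 113.3 kHz

Frequencies that alias to 20.7 kHz are k·fs ± 20.7 kHz for integer k ≥ 0.
k=0: 20.7 kHz.
k=1: 25.6 kHz, 67 kHz.
k=2: 71.9 kHz, 113.3 kHz.
k=3: 118.2 kHz, 159.6 kHz.
Within [32.5 kHz, 113.7 kHz]: 67 kHz, 71.9 kHz, 113.3 kHz.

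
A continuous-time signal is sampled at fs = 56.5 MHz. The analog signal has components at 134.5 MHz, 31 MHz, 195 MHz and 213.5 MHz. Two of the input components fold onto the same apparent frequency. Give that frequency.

fs/2 = 28.25 MHz.
134.5 MHz mod fs = 21.5 MHz.
21.5 MHz ≤ fs/2 = 28.25 MHz, appears at 21.5 MHz.
31 MHz > fs/2 = 28.25 MHz, folds to fs − 31 MHz = 25.5 MHz.
195 MHz mod fs = 25.5 MHz.
25.5 MHz ≤ fs/2 = 28.25 MHz, appears at 25.5 MHz.
213.5 MHz mod fs = 44 MHz.
44 MHz > fs/2 = 28.25 MHz, folds to fs − 44 MHz = 12.5 MHz.
31 MHz and 195 MHz both map to 25.5 MHz.

25.5 MHz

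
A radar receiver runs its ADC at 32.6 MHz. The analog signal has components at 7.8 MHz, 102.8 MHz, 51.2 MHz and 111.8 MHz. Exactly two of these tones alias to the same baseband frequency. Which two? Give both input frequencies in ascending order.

fs/2 = 16.3 MHz.
7.8 MHz ≤ fs/2 = 16.3 MHz, passes unchanged.
102.8 MHz mod fs = 5 MHz.
5 MHz ≤ fs/2 = 16.3 MHz, appears at 5 MHz.
51.2 MHz mod fs = 18.6 MHz.
18.6 MHz > fs/2 = 16.3 MHz, folds to fs − 18.6 MHz = 14 MHz.
111.8 MHz mod fs = 14 MHz.
14 MHz ≤ fs/2 = 16.3 MHz, appears at 14 MHz.
51.2 MHz and 111.8 MHz both map to 14 MHz.

51.2 MHz, 111.8 MHz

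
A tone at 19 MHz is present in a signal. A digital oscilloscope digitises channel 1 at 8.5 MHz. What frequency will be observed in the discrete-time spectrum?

2 MHz

19 MHz mod fs = 2 MHz.
2 MHz ≤ fs/2 = 4.25 MHz, appears at 2 MHz.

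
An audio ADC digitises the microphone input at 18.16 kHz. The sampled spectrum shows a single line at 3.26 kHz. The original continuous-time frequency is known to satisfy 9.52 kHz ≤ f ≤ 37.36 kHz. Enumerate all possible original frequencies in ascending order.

Frequencies that alias to 3.26 kHz are k·fs ± 3.26 kHz for integer k ≥ 0.
k=0: 3.26 kHz.
k=1: 14.9 kHz, 21.42 kHz.
k=2: 33.06 kHz, 39.58 kHz.
k=3: 51.22 kHz, 57.74 kHz.
Within [9.52 kHz, 37.36 kHz]: 14.9 kHz, 21.42 kHz, 33.06 kHz.

14.9 kHz, 21.42 kHz, 33.06 kHz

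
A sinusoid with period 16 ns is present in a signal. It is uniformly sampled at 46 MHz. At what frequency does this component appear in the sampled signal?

16.5 MHz

T = 16 ns → f = 1/T = 62.5 MHz.
62.5 MHz mod fs = 16.5 MHz.
16.5 MHz ≤ fs/2 = 23 MHz, appears at 16.5 MHz.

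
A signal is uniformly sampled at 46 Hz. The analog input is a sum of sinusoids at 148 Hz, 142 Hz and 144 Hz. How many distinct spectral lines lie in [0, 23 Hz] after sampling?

fs/2 = 23 Hz.
148 Hz mod fs = 10 Hz.
10 Hz ≤ fs/2 = 23 Hz, appears at 10 Hz.
142 Hz mod fs = 4 Hz.
4 Hz ≤ fs/2 = 23 Hz, appears at 4 Hz.
144 Hz mod fs = 6 Hz.
6 Hz ≤ fs/2 = 23 Hz, appears at 6 Hz.
Distinct values: {4 Hz, 6 Hz, 10 Hz} → 3.

3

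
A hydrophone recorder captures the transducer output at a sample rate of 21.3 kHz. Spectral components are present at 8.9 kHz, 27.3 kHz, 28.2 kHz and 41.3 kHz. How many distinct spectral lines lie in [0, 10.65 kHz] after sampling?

4

fs/2 = 10.65 kHz.
8.9 kHz ≤ fs/2 = 10.65 kHz, passes unchanged.
27.3 kHz mod fs = 6 kHz.
6 kHz ≤ fs/2 = 10.65 kHz, appears at 6 kHz.
28.2 kHz mod fs = 6.9 kHz.
6.9 kHz ≤ fs/2 = 10.65 kHz, appears at 6.9 kHz.
41.3 kHz mod fs = 20 kHz.
20 kHz > fs/2 = 10.65 kHz, folds to fs − 20 kHz = 1.3 kHz.
Distinct values: {1.3 kHz, 6 kHz, 6.9 kHz, 8.9 kHz} → 4.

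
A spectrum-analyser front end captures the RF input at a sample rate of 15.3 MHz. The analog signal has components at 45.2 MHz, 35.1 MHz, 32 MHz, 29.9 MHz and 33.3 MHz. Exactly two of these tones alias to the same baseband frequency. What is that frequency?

fs/2 = 7.65 MHz.
45.2 MHz mod fs = 14.6 MHz.
14.6 MHz > fs/2 = 7.65 MHz, folds to fs − 14.6 MHz = 0.7 MHz.
35.1 MHz mod fs = 4.5 MHz.
4.5 MHz ≤ fs/2 = 7.65 MHz, appears at 4.5 MHz.
32 MHz mod fs = 1.4 MHz.
1.4 MHz ≤ fs/2 = 7.65 MHz, appears at 1.4 MHz.
29.9 MHz mod fs = 14.6 MHz.
14.6 MHz > fs/2 = 7.65 MHz, folds to fs − 14.6 MHz = 0.7 MHz.
33.3 MHz mod fs = 2.7 MHz.
2.7 MHz ≤ fs/2 = 7.65 MHz, appears at 2.7 MHz.
29.9 MHz and 45.2 MHz both map to 0.7 MHz.

0.7 MHz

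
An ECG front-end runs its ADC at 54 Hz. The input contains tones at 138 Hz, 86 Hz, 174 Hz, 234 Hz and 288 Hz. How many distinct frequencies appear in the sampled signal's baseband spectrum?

4

fs/2 = 27 Hz.
138 Hz mod fs = 30 Hz.
30 Hz > fs/2 = 27 Hz, folds to fs − 30 Hz = 24 Hz.
86 Hz mod fs = 32 Hz.
32 Hz > fs/2 = 27 Hz, folds to fs − 32 Hz = 22 Hz.
174 Hz mod fs = 12 Hz.
12 Hz ≤ fs/2 = 27 Hz, appears at 12 Hz.
234 Hz mod fs = 18 Hz.
18 Hz ≤ fs/2 = 27 Hz, appears at 18 Hz.
288 Hz mod fs = 18 Hz.
18 Hz ≤ fs/2 = 27 Hz, appears at 18 Hz.
Distinct values: {12 Hz, 18 Hz, 22 Hz, 24 Hz} → 4.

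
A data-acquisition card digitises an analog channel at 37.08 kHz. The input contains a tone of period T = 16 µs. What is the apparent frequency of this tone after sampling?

11.66 kHz

T = 16 µs → f = 1/T = 62.5 kHz.
62.5 kHz mod fs = 25.42 kHz.
25.42 kHz > fs/2 = 18.54 kHz, folds to fs − 25.42 kHz = 11.66 kHz.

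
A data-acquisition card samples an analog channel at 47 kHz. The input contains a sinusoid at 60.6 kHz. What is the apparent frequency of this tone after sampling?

13.6 kHz

60.6 kHz mod fs = 13.6 kHz.
13.6 kHz ≤ fs/2 = 23.5 kHz, appears at 13.6 kHz.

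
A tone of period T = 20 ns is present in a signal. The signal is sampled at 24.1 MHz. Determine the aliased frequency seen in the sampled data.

1.8 MHz

T = 20 ns → f = 1/T = 50 MHz.
50 MHz mod fs = 1.8 MHz.
1.8 MHz ≤ fs/2 = 12.05 MHz, appears at 1.8 MHz.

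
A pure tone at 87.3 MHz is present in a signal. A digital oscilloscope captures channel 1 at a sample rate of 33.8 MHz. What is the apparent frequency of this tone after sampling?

14.1 MHz

87.3 MHz mod fs = 19.7 MHz.
19.7 MHz > fs/2 = 16.9 MHz, folds to fs − 19.7 MHz = 14.1 MHz.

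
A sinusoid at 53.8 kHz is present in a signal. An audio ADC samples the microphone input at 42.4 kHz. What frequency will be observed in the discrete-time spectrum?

53.8 kHz mod fs = 11.4 kHz.
11.4 kHz ≤ fs/2 = 21.2 kHz, appears at 11.4 kHz.

11.4 kHz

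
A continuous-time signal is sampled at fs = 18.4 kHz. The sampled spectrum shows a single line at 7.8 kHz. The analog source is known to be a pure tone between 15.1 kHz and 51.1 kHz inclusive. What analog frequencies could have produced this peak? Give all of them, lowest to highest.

Frequencies that alias to 7.8 kHz are k·fs ± 7.8 kHz for integer k ≥ 0.
k=0: 7.8 kHz.
k=1: 10.6 kHz, 26.2 kHz.
k=2: 29 kHz, 44.6 kHz.
k=3: 47.4 kHz, 63 kHz.
k=4: 65.8 kHz, 81.4 kHz.
Within [15.1 kHz, 51.1 kHz]: 26.2 kHz, 29 kHz, 44.6 kHz, 47.4 kHz.

26.2 kHz, 29 kHz, 44.6 kHz, 47.4 kHz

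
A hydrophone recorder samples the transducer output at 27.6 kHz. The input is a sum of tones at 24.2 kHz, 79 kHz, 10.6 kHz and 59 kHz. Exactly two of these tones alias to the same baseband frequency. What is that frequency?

3.8 kHz

fs/2 = 13.8 kHz.
24.2 kHz > fs/2 = 13.8 kHz, folds to fs − 24.2 kHz = 3.4 kHz.
79 kHz mod fs = 23.8 kHz.
23.8 kHz > fs/2 = 13.8 kHz, folds to fs − 23.8 kHz = 3.8 kHz.
10.6 kHz ≤ fs/2 = 13.8 kHz, passes unchanged.
59 kHz mod fs = 3.8 kHz.
3.8 kHz ≤ fs/2 = 13.8 kHz, appears at 3.8 kHz.
59 kHz and 79 kHz both map to 3.8 kHz.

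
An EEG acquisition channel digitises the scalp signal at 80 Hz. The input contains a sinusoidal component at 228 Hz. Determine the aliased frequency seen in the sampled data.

12 Hz

228 Hz mod fs = 68 Hz.
68 Hz > fs/2 = 40 Hz, folds to fs − 68 Hz = 12 Hz.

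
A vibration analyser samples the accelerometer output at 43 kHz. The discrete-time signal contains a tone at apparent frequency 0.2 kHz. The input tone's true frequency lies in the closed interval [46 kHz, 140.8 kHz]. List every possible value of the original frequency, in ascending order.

Frequencies that alias to 0.2 kHz are k·fs ± 0.2 kHz for integer k ≥ 0.
k=0: 0.2 kHz.
k=1: 42.8 kHz, 43.2 kHz.
k=2: 85.8 kHz, 86.2 kHz.
k=3: 128.8 kHz, 129.2 kHz.
k=4: 171.8 kHz, 172.2 kHz.
Within [46 kHz, 140.8 kHz]: 85.8 kHz, 86.2 kHz, 128.8 kHz, 129.2 kHz.

85.8 kHz, 86.2 kHz, 128.8 kHz, 129.2 kHz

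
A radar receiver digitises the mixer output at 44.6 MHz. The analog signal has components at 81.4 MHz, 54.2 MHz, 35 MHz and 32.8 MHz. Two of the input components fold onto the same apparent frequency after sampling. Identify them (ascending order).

35 MHz, 54.2 MHz

fs/2 = 22.3 MHz.
81.4 MHz mod fs = 36.8 MHz.
36.8 MHz > fs/2 = 22.3 MHz, folds to fs − 36.8 MHz = 7.8 MHz.
54.2 MHz mod fs = 9.6 MHz.
9.6 MHz ≤ fs/2 = 22.3 MHz, appears at 9.6 MHz.
35 MHz > fs/2 = 22.3 MHz, folds to fs − 35 MHz = 9.6 MHz.
32.8 MHz > fs/2 = 22.3 MHz, folds to fs − 32.8 MHz = 11.8 MHz.
35 MHz and 54.2 MHz both map to 9.6 MHz.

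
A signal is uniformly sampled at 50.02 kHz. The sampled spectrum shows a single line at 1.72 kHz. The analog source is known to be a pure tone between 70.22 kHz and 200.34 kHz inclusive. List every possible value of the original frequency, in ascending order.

Frequencies that alias to 1.72 kHz are k·fs ± 1.72 kHz for integer k ≥ 0.
k=0: 1.72 kHz.
k=1: 48.3 kHz, 51.74 kHz.
k=2: 98.32 kHz, 101.76 kHz.
k=3: 148.34 kHz, 151.78 kHz.
k=4: 198.36 kHz, 201.8 kHz.
k=5: 248.38 kHz, 251.82 kHz.
Within [70.22 kHz, 200.34 kHz]: 98.32 kHz, 101.76 kHz, 148.34 kHz, 151.78 kHz, 198.36 kHz.

98.32 kHz, 101.76 kHz, 148.34 kHz, 151.78 kHz, 198.36 kHz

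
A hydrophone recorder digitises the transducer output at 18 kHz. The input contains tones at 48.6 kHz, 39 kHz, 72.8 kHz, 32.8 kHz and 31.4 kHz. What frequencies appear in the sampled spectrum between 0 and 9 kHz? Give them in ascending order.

0.8 kHz, 3 kHz, 3.2 kHz, 4.6 kHz, 5.4 kHz

fs/2 = 9 kHz.
48.6 kHz mod fs = 12.6 kHz.
12.6 kHz > fs/2 = 9 kHz, folds to fs − 12.6 kHz = 5.4 kHz.
39 kHz mod fs = 3 kHz.
3 kHz ≤ fs/2 = 9 kHz, appears at 3 kHz.
72.8 kHz mod fs = 0.8 kHz.
0.8 kHz ≤ fs/2 = 9 kHz, appears at 0.8 kHz.
32.8 kHz mod fs = 14.8 kHz.
14.8 kHz > fs/2 = 9 kHz, folds to fs − 14.8 kHz = 3.2 kHz.
31.4 kHz mod fs = 13.4 kHz.
13.4 kHz > fs/2 = 9 kHz, folds to fs − 13.4 kHz = 4.6 kHz.
Distinct values: {0.8 kHz, 3 kHz, 3.2 kHz, 4.6 kHz, 5.4 kHz}.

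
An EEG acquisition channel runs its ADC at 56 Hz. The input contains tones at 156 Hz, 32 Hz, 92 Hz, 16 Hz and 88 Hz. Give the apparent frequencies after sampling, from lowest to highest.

fs/2 = 28 Hz.
156 Hz mod fs = 44 Hz.
44 Hz > fs/2 = 28 Hz, folds to fs − 44 Hz = 12 Hz.
32 Hz > fs/2 = 28 Hz, folds to fs − 32 Hz = 24 Hz.
92 Hz mod fs = 36 Hz.
36 Hz > fs/2 = 28 Hz, folds to fs − 36 Hz = 20 Hz.
16 Hz ≤ fs/2 = 28 Hz, passes unchanged.
88 Hz mod fs = 32 Hz.
32 Hz > fs/2 = 28 Hz, folds to fs − 32 Hz = 24 Hz.
Distinct values: {12 Hz, 16 Hz, 20 Hz, 24 Hz}.

12 Hz, 16 Hz, 20 Hz, 24 Hz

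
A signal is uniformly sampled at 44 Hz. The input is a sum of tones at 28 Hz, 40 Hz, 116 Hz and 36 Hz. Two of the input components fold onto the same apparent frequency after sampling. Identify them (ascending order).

28 Hz, 116 Hz

fs/2 = 22 Hz.
28 Hz > fs/2 = 22 Hz, folds to fs − 28 Hz = 16 Hz.
40 Hz > fs/2 = 22 Hz, folds to fs − 40 Hz = 4 Hz.
116 Hz mod fs = 28 Hz.
28 Hz > fs/2 = 22 Hz, folds to fs − 28 Hz = 16 Hz.
36 Hz > fs/2 = 22 Hz, folds to fs − 36 Hz = 8 Hz.
28 Hz and 116 Hz both map to 16 Hz.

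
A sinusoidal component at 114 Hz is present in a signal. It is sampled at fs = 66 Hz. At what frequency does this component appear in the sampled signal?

18 Hz

114 Hz mod fs = 48 Hz.
48 Hz > fs/2 = 33 Hz, folds to fs − 48 Hz = 18 Hz.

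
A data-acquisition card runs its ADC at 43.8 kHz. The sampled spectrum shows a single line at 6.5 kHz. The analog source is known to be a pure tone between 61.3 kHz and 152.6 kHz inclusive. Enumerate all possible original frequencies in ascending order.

Frequencies that alias to 6.5 kHz are k·fs ± 6.5 kHz for integer k ≥ 0.
k=0: 6.5 kHz.
k=1: 37.3 kHz, 50.3 kHz.
k=2: 81.1 kHz, 94.1 kHz.
k=3: 124.9 kHz, 137.9 kHz.
k=4: 168.7 kHz, 181.7 kHz.
Within [61.3 kHz, 152.6 kHz]: 81.1 kHz, 94.1 kHz, 124.9 kHz, 137.9 kHz.

81.1 kHz, 94.1 kHz, 124.9 kHz, 137.9 kHz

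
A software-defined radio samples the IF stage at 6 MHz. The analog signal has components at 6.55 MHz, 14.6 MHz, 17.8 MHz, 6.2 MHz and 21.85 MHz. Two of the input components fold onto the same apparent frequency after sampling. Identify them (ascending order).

fs/2 = 3 MHz.
6.55 MHz mod fs = 0.55 MHz.
0.55 MHz ≤ fs/2 = 3 MHz, appears at 0.55 MHz.
14.6 MHz mod fs = 2.6 MHz.
2.6 MHz ≤ fs/2 = 3 MHz, appears at 2.6 MHz.
17.8 MHz mod fs = 5.8 MHz.
5.8 MHz > fs/2 = 3 MHz, folds to fs − 5.8 MHz = 0.2 MHz.
6.2 MHz mod fs = 0.2 MHz.
0.2 MHz ≤ fs/2 = 3 MHz, appears at 0.2 MHz.
21.85 MHz mod fs = 3.85 MHz.
3.85 MHz > fs/2 = 3 MHz, folds to fs − 3.85 MHz = 2.15 MHz.
6.2 MHz and 17.8 MHz both map to 0.2 MHz.

6.2 MHz, 17.8 MHz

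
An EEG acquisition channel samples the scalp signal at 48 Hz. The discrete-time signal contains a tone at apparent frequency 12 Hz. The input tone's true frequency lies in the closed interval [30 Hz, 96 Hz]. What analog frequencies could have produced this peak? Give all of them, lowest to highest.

Frequencies that alias to 12 Hz are k·fs ± 12 Hz for integer k ≥ 0.
k=0: 12 Hz.
k=1: 36 Hz, 60 Hz.
k=2: 84 Hz, 108 Hz.
k=3: 132 Hz, 156 Hz.
Within [30 Hz, 96 Hz]: 36 Hz, 60 Hz, 84 Hz.

36 Hz, 60 Hz, 84 Hz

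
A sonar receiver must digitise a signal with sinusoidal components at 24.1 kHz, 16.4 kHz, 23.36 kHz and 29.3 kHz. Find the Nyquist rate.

Highest-frequency component: 29.3 kHz.
Nyquist rate = 2 × 29.3 kHz = 58.6 kHz.

58.6 kHz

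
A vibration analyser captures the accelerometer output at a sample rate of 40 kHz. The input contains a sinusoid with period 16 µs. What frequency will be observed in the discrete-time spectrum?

17.5 kHz

T = 16 µs → f = 1/T = 62.5 kHz.
62.5 kHz mod fs = 22.5 kHz.
22.5 kHz > fs/2 = 20 kHz, folds to fs − 22.5 kHz = 17.5 kHz.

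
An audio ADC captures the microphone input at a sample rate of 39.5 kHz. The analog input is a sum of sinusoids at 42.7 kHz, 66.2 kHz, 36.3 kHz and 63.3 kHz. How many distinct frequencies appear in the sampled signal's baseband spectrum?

3

fs/2 = 19.75 kHz.
42.7 kHz mod fs = 3.2 kHz.
3.2 kHz ≤ fs/2 = 19.75 kHz, appears at 3.2 kHz.
66.2 kHz mod fs = 26.7 kHz.
26.7 kHz > fs/2 = 19.75 kHz, folds to fs − 26.7 kHz = 12.8 kHz.
36.3 kHz > fs/2 = 19.75 kHz, folds to fs − 36.3 kHz = 3.2 kHz.
63.3 kHz mod fs = 23.8 kHz.
23.8 kHz > fs/2 = 19.75 kHz, folds to fs − 23.8 kHz = 15.7 kHz.
Distinct values: {3.2 kHz, 12.8 kHz, 15.7 kHz} → 3.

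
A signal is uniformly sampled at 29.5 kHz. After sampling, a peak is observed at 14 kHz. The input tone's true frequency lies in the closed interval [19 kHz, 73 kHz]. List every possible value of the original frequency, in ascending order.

Frequencies that alias to 14 kHz are k·fs ± 14 kHz for integer k ≥ 0.
k=0: 14 kHz.
k=1: 15.5 kHz, 43.5 kHz.
k=2: 45 kHz, 73 kHz.
k=3: 74.5 kHz, 102.5 kHz.
Within [19 kHz, 73 kHz]: 43.5 kHz, 45 kHz, 73 kHz.

43.5 kHz, 45 kHz, 73 kHz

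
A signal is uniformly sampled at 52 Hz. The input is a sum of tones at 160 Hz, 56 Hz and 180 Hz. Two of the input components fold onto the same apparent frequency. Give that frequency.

fs/2 = 26 Hz.
160 Hz mod fs = 4 Hz.
4 Hz ≤ fs/2 = 26 Hz, appears at 4 Hz.
56 Hz mod fs = 4 Hz.
4 Hz ≤ fs/2 = 26 Hz, appears at 4 Hz.
180 Hz mod fs = 24 Hz.
24 Hz ≤ fs/2 = 26 Hz, appears at 24 Hz.
56 Hz and 160 Hz both map to 4 Hz.

4 Hz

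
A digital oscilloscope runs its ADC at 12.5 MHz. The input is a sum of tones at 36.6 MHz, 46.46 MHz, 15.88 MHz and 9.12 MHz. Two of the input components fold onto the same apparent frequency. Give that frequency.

3.38 MHz

fs/2 = 6.25 MHz.
36.6 MHz mod fs = 11.6 MHz.
11.6 MHz > fs/2 = 6.25 MHz, folds to fs − 11.6 MHz = 0.9 MHz.
46.46 MHz mod fs = 8.96 MHz.
8.96 MHz > fs/2 = 6.25 MHz, folds to fs − 8.96 MHz = 3.54 MHz.
15.88 MHz mod fs = 3.38 MHz.
3.38 MHz ≤ fs/2 = 6.25 MHz, appears at 3.38 MHz.
9.12 MHz > fs/2 = 6.25 MHz, folds to fs − 9.12 MHz = 3.38 MHz.
9.12 MHz and 15.88 MHz both map to 3.38 MHz.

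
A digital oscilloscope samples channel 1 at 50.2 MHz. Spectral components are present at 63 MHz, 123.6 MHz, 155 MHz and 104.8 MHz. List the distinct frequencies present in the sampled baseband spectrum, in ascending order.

fs/2 = 25.1 MHz.
63 MHz mod fs = 12.8 MHz.
12.8 MHz ≤ fs/2 = 25.1 MHz, appears at 12.8 MHz.
123.6 MHz mod fs = 23.2 MHz.
23.2 MHz ≤ fs/2 = 25.1 MHz, appears at 23.2 MHz.
155 MHz mod fs = 4.4 MHz.
4.4 MHz ≤ fs/2 = 25.1 MHz, appears at 4.4 MHz.
104.8 MHz mod fs = 4.4 MHz.
4.4 MHz ≤ fs/2 = 25.1 MHz, appears at 4.4 MHz.
Distinct values: {4.4 MHz, 12.8 MHz, 23.2 MHz}.

4.4 MHz, 12.8 MHz, 23.2 MHz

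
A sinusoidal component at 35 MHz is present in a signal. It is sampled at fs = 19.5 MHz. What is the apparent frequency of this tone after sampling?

35 MHz mod fs = 15.5 MHz.
15.5 MHz > fs/2 = 9.75 MHz, folds to fs − 15.5 MHz = 4 MHz.

4 MHz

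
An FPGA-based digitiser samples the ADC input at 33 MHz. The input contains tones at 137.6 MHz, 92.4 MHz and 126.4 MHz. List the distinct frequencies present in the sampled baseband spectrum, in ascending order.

fs/2 = 16.5 MHz.
137.6 MHz mod fs = 5.6 MHz.
5.6 MHz ≤ fs/2 = 16.5 MHz, appears at 5.6 MHz.
92.4 MHz mod fs = 26.4 MHz.
26.4 MHz > fs/2 = 16.5 MHz, folds to fs − 26.4 MHz = 6.6 MHz.
126.4 MHz mod fs = 27.4 MHz.
27.4 MHz > fs/2 = 16.5 MHz, folds to fs − 27.4 MHz = 5.6 MHz.
Distinct values: {5.6 MHz, 6.6 MHz}.

5.6 MHz, 6.6 MHz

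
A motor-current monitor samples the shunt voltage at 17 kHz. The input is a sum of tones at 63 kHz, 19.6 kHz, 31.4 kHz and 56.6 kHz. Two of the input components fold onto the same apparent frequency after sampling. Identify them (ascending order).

19.6 kHz, 31.4 kHz

fs/2 = 8.5 kHz.
63 kHz mod fs = 12 kHz.
12 kHz > fs/2 = 8.5 kHz, folds to fs − 12 kHz = 5 kHz.
19.6 kHz mod fs = 2.6 kHz.
2.6 kHz ≤ fs/2 = 8.5 kHz, appears at 2.6 kHz.
31.4 kHz mod fs = 14.4 kHz.
14.4 kHz > fs/2 = 8.5 kHz, folds to fs − 14.4 kHz = 2.6 kHz.
56.6 kHz mod fs = 5.6 kHz.
5.6 kHz ≤ fs/2 = 8.5 kHz, appears at 5.6 kHz.
19.6 kHz and 31.4 kHz both map to 2.6 kHz.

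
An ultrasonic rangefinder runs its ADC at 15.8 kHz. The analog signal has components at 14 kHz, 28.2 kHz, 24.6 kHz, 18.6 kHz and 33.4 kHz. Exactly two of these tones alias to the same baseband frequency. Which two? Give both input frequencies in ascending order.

14 kHz, 33.4 kHz

fs/2 = 7.9 kHz.
14 kHz > fs/2 = 7.9 kHz, folds to fs − 14 kHz = 1.8 kHz.
28.2 kHz mod fs = 12.4 kHz.
12.4 kHz > fs/2 = 7.9 kHz, folds to fs − 12.4 kHz = 3.4 kHz.
24.6 kHz mod fs = 8.8 kHz.
8.8 kHz > fs/2 = 7.9 kHz, folds to fs − 8.8 kHz = 7 kHz.
18.6 kHz mod fs = 2.8 kHz.
2.8 kHz ≤ fs/2 = 7.9 kHz, appears at 2.8 kHz.
33.4 kHz mod fs = 1.8 kHz.
1.8 kHz ≤ fs/2 = 7.9 kHz, appears at 1.8 kHz.
14 kHz and 33.4 kHz both map to 1.8 kHz.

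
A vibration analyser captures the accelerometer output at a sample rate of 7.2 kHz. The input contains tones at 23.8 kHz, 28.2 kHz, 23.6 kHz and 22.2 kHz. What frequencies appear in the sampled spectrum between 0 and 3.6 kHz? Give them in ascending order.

0.6 kHz, 2 kHz, 2.2 kHz

fs/2 = 3.6 kHz.
23.8 kHz mod fs = 2.2 kHz.
2.2 kHz ≤ fs/2 = 3.6 kHz, appears at 2.2 kHz.
28.2 kHz mod fs = 6.6 kHz.
6.6 kHz > fs/2 = 3.6 kHz, folds to fs − 6.6 kHz = 0.6 kHz.
23.6 kHz mod fs = 2 kHz.
2 kHz ≤ fs/2 = 3.6 kHz, appears at 2 kHz.
22.2 kHz mod fs = 0.6 kHz.
0.6 kHz ≤ fs/2 = 3.6 kHz, appears at 0.6 kHz.
Distinct values: {0.6 kHz, 2 kHz, 2.2 kHz}.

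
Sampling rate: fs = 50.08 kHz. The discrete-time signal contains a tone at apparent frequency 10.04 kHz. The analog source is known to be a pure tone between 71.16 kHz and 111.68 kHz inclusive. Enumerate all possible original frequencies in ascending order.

90.12 kHz, 110.2 kHz

Frequencies that alias to 10.04 kHz are k·fs ± 10.04 kHz for integer k ≥ 0.
k=0: 10.04 kHz.
k=1: 40.04 kHz, 60.12 kHz.
k=2: 90.12 kHz, 110.2 kHz.
k=3: 140.2 kHz, 160.28 kHz.
Within [71.16 kHz, 111.68 kHz]: 90.12 kHz, 110.2 kHz.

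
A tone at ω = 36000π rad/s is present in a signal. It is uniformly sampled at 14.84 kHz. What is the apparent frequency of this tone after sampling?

ω = 36000π rad/s → f = ω/(2π) = 18000 Hz = 18 kHz.
18 kHz mod fs = 3.16 kHz.
3.16 kHz ≤ fs/2 = 7.42 kHz, appears at 3.16 kHz.

3.16 kHz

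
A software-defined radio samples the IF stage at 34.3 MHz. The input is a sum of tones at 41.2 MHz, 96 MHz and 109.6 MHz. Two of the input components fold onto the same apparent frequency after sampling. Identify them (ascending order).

41.2 MHz, 96 MHz

fs/2 = 17.15 MHz.
41.2 MHz mod fs = 6.9 MHz.
6.9 MHz ≤ fs/2 = 17.15 MHz, appears at 6.9 MHz.
96 MHz mod fs = 27.4 MHz.
27.4 MHz > fs/2 = 17.15 MHz, folds to fs − 27.4 MHz = 6.9 MHz.
109.6 MHz mod fs = 6.7 MHz.
6.7 MHz ≤ fs/2 = 17.15 MHz, appears at 6.7 MHz.
41.2 MHz and 96 MHz both map to 6.9 MHz.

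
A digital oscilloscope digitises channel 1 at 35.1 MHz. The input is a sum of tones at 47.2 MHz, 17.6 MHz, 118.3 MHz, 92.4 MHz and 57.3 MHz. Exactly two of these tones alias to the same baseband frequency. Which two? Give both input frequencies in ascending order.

fs/2 = 17.55 MHz.
47.2 MHz mod fs = 12.1 MHz.
12.1 MHz ≤ fs/2 = 17.55 MHz, appears at 12.1 MHz.
17.6 MHz > fs/2 = 17.55 MHz, folds to fs − 17.6 MHz = 17.5 MHz.
118.3 MHz mod fs = 13 MHz.
13 MHz ≤ fs/2 = 17.55 MHz, appears at 13 MHz.
92.4 MHz mod fs = 22.2 MHz.
22.2 MHz > fs/2 = 17.55 MHz, folds to fs − 22.2 MHz = 12.9 MHz.
57.3 MHz mod fs = 22.2 MHz.
22.2 MHz > fs/2 = 17.55 MHz, folds to fs − 22.2 MHz = 12.9 MHz.
57.3 MHz and 92.4 MHz both map to 12.9 MHz.

57.3 MHz, 92.4 MHz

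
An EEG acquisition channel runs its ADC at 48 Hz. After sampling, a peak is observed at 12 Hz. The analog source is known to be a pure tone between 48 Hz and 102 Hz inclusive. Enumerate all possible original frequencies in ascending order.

Frequencies that alias to 12 Hz are k·fs ± 12 Hz for integer k ≥ 0.
k=0: 12 Hz.
k=1: 36 Hz, 60 Hz.
k=2: 84 Hz, 108 Hz.
k=3: 132 Hz, 156 Hz.
Within [48 Hz, 102 Hz]: 60 Hz, 84 Hz.

60 Hz, 84 Hz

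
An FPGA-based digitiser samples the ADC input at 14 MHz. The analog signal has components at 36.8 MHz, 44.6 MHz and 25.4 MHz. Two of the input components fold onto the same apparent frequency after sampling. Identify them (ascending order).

fs/2 = 7 MHz.
36.8 MHz mod fs = 8.8 MHz.
8.8 MHz > fs/2 = 7 MHz, folds to fs − 8.8 MHz = 5.2 MHz.
44.6 MHz mod fs = 2.6 MHz.
2.6 MHz ≤ fs/2 = 7 MHz, appears at 2.6 MHz.
25.4 MHz mod fs = 11.4 MHz.
11.4 MHz > fs/2 = 7 MHz, folds to fs − 11.4 MHz = 2.6 MHz.
25.4 MHz and 44.6 MHz both map to 2.6 MHz.

25.4 MHz, 44.6 MHz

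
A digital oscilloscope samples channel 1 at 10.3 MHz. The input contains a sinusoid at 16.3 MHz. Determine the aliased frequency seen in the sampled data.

4.3 MHz

16.3 MHz mod fs = 6 MHz.
6 MHz > fs/2 = 5.15 MHz, folds to fs − 6 MHz = 4.3 MHz.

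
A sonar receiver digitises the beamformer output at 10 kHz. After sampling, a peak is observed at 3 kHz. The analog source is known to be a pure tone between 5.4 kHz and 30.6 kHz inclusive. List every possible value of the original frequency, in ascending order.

Frequencies that alias to 3 kHz are k·fs ± 3 kHz for integer k ≥ 0.
k=0: 3 kHz.
k=1: 7 kHz, 13 kHz.
k=2: 17 kHz, 23 kHz.
k=3: 27 kHz, 33 kHz.
k=4: 37 kHz, 43 kHz.
Within [5.4 kHz, 30.6 kHz]: 7 kHz, 13 kHz, 17 kHz, 23 kHz, 27 kHz.

7 kHz, 13 kHz, 17 kHz, 23 kHz, 27 kHz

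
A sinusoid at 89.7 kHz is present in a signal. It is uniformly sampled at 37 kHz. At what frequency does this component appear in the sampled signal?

15.7 kHz

89.7 kHz mod fs = 15.7 kHz.
15.7 kHz ≤ fs/2 = 18.5 kHz, appears at 15.7 kHz.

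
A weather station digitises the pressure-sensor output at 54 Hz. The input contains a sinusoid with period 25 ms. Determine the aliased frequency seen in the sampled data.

T = 25 ms → f = 1/T = 40 Hz.
40 Hz > fs/2 = 27 Hz, folds to fs − 40 Hz = 14 Hz.

14 Hz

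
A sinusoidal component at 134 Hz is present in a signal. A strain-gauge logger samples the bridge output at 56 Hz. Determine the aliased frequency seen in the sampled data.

134 Hz mod fs = 22 Hz.
22 Hz ≤ fs/2 = 28 Hz, appears at 22 Hz.

22 Hz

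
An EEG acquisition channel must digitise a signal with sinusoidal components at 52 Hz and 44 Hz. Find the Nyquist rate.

104 Hz

Highest-frequency component: 52 Hz.
Nyquist rate = 2 × 52 Hz = 104 Hz.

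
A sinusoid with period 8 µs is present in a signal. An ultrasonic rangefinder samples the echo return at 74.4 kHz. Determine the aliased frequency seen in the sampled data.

T = 8 µs → f = 1/T = 125 kHz.
125 kHz mod fs = 50.6 kHz.
50.6 kHz > fs/2 = 37.2 kHz, folds to fs − 50.6 kHz = 23.8 kHz.

23.8 kHz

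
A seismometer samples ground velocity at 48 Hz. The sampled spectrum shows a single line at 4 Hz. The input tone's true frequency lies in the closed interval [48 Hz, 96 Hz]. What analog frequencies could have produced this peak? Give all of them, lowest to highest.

52 Hz, 92 Hz

Frequencies that alias to 4 Hz are k·fs ± 4 Hz for integer k ≥ 0.
k=0: 4 Hz.
k=1: 44 Hz, 52 Hz.
k=2: 92 Hz, 100 Hz.
k=3: 140 Hz, 148 Hz.
Within [48 Hz, 96 Hz]: 52 Hz, 92 Hz.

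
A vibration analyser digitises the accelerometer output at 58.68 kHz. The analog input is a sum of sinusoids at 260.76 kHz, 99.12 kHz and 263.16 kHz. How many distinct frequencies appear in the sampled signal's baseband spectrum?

3

fs/2 = 29.34 kHz.
260.76 kHz mod fs = 26.04 kHz.
26.04 kHz ≤ fs/2 = 29.34 kHz, appears at 26.04 kHz.
99.12 kHz mod fs = 40.44 kHz.
40.44 kHz > fs/2 = 29.34 kHz, folds to fs − 40.44 kHz = 18.24 kHz.
263.16 kHz mod fs = 28.44 kHz.
28.44 kHz ≤ fs/2 = 29.34 kHz, appears at 28.44 kHz.
Distinct values: {18.24 kHz, 26.04 kHz, 28.44 kHz} → 3.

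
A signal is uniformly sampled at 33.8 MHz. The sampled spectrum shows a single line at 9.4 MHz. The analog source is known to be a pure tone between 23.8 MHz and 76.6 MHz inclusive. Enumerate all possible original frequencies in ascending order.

24.4 MHz, 43.2 MHz, 58.2 MHz

Frequencies that alias to 9.4 MHz are k·fs ± 9.4 MHz for integer k ≥ 0.
k=0: 9.4 MHz.
k=1: 24.4 MHz, 43.2 MHz.
k=2: 58.2 MHz, 77 MHz.
k=3: 92 MHz, 110.8 MHz.
Within [23.8 MHz, 76.6 MHz]: 24.4 MHz, 43.2 MHz, 58.2 MHz.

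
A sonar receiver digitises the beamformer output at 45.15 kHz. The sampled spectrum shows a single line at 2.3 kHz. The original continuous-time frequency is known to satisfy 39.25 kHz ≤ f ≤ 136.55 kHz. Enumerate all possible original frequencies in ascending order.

42.85 kHz, 47.45 kHz, 88 kHz, 92.6 kHz, 133.15 kHz

Frequencies that alias to 2.3 kHz are k·fs ± 2.3 kHz for integer k ≥ 0.
k=0: 2.3 kHz.
k=1: 42.85 kHz, 47.45 kHz.
k=2: 88 kHz, 92.6 kHz.
k=3: 133.15 kHz, 137.75 kHz.
k=4: 178.3 kHz, 182.9 kHz.
Within [39.25 kHz, 136.55 kHz]: 42.85 kHz, 47.45 kHz, 88 kHz, 92.6 kHz, 133.15 kHz.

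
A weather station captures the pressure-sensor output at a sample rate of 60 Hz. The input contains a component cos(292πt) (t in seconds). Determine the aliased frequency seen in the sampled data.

26 Hz

ω = 292π rad/s → f = ω/(2π) = 146 Hz.
146 Hz mod fs = 26 Hz.
26 Hz ≤ fs/2 = 30 Hz, appears at 26 Hz.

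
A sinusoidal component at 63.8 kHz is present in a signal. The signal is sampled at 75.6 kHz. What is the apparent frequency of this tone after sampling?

63.8 kHz > fs/2 = 37.8 kHz, folds to fs − 63.8 kHz = 11.8 kHz.

11.8 kHz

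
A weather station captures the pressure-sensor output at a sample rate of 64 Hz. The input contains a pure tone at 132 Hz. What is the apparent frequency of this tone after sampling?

132 Hz mod fs = 4 Hz.
4 Hz ≤ fs/2 = 32 Hz, appears at 4 Hz.

4 Hz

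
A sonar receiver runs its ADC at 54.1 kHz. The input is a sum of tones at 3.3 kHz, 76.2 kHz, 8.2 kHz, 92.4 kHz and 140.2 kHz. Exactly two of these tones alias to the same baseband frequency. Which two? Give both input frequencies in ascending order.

fs/2 = 27.05 kHz.
3.3 kHz ≤ fs/2 = 27.05 kHz, passes unchanged.
76.2 kHz mod fs = 22.1 kHz.
22.1 kHz ≤ fs/2 = 27.05 kHz, appears at 22.1 kHz.
8.2 kHz ≤ fs/2 = 27.05 kHz, passes unchanged.
92.4 kHz mod fs = 38.3 kHz.
38.3 kHz > fs/2 = 27.05 kHz, folds to fs − 38.3 kHz = 15.8 kHz.
140.2 kHz mod fs = 32 kHz.
32 kHz > fs/2 = 27.05 kHz, folds to fs − 32 kHz = 22.1 kHz.
76.2 kHz and 140.2 kHz both map to 22.1 kHz.

76.2 kHz, 140.2 kHz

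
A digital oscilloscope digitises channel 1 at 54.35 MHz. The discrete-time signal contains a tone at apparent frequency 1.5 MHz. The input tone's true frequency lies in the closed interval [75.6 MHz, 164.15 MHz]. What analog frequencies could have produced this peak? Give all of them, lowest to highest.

Frequencies that alias to 1.5 MHz are k·fs ± 1.5 MHz for integer k ≥ 0.
k=0: 1.5 MHz.
k=1: 52.85 MHz, 55.85 MHz.
k=2: 107.2 MHz, 110.2 MHz.
k=3: 161.55 MHz, 164.55 MHz.
k=4: 215.9 MHz, 218.9 MHz.
Within [75.6 MHz, 164.15 MHz]: 107.2 MHz, 110.2 MHz, 161.55 MHz.

107.2 MHz, 110.2 MHz, 161.55 MHz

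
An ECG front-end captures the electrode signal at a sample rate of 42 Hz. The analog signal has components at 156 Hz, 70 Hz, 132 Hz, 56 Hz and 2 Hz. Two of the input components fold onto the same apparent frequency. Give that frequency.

fs/2 = 21 Hz.
156 Hz mod fs = 30 Hz.
30 Hz > fs/2 = 21 Hz, folds to fs − 30 Hz = 12 Hz.
70 Hz mod fs = 28 Hz.
28 Hz > fs/2 = 21 Hz, folds to fs − 28 Hz = 14 Hz.
132 Hz mod fs = 6 Hz.
6 Hz ≤ fs/2 = 21 Hz, appears at 6 Hz.
56 Hz mod fs = 14 Hz.
14 Hz ≤ fs/2 = 21 Hz, appears at 14 Hz.
2 Hz ≤ fs/2 = 21 Hz, passes unchanged.
56 Hz and 70 Hz both map to 14 Hz.

14 Hz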